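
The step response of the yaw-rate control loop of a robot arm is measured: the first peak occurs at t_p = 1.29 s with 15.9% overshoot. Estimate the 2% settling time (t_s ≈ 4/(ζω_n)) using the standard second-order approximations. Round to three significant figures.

t_s ≈ 2.81 s

The overshoot fixes ζ = −ln(OS)/√(π²+ln²(OS)) = 0.505.
From t_p = π/ω_d, ω_d = π/1.29 = 2.44 rad/s, so ω_n = ω_d/√(1−ζ²) = 2.82 rad/s.
t_s ≈ 4/(ζω_n) = 4/(0.505·2.82) = 2.81 s.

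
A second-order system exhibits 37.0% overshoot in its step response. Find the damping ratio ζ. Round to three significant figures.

From %OS = 100·exp(−πζ/√(1−ζ²)), invert to get ζ = −ln(OS)/√(π² + ln²(OS)) with OS = 0.370.
−ln 0.370 = 0.9943, so ζ = 0.9943/√(π² + 0.9885) = 0.302.

ζ ≈ 0.302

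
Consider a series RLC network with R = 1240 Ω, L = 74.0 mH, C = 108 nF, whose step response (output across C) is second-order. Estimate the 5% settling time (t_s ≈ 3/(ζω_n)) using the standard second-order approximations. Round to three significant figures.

For a series RLC circuit (capacitor voltage as output), ω_n = 1/√(LC) = 1/√(74.0 mH · 108 nF) = 11200 rad/s.
ζ = (R/2)·√(C/L) = (1240/2)·√(108 nF/74.0 mH) = 0.749.
t_s ≈ 3/(ζω_n) = 0.000358 s.

t_s ≈ 0.000358 s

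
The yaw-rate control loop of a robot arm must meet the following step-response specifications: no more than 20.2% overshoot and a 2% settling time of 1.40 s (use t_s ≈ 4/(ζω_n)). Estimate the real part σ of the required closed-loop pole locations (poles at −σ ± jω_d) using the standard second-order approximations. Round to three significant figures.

σ ≈ 2.86

The settling-time spec alone fixes σ = ζω_n = 4/t_s = 4/1.40 = 2.86.
(Overshoot then fixes ζ = 0.454 and hence ω_d = σ·√(1−ζ²)/ζ = 5.61 rad/s.)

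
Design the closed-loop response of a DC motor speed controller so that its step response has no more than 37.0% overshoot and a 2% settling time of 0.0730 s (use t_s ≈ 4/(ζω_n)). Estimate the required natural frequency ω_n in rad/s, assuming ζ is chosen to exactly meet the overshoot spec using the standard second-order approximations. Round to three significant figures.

ω_n ≈ 182 rad/s

Inverting the overshoot relation: ζ = |ln 0.370|/√(π² + ln²0.370) = 0.302.
From t_s ≈ 4/(ζω_n): ω_n = 4/(ζ·t_s) = 4/(0.302·0.0730) = 182 rad/s.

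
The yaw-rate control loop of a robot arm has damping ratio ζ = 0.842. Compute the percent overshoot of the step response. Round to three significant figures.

%OS ≈ 0.742%

For an underdamped second-order system, %OS = 100·exp(−πζ/√(1−ζ²)).
πζ/√(1−ζ²) = π·0.842/√(1−0.709) = 4.903, so %OS = 100·e^(−4.903) = 0.742%.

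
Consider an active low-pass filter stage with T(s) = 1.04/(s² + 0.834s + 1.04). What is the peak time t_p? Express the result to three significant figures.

Matching coefficients with s² + 2ζω_n s + ω_n² gives ω_n² = 1.04 ⇒ ω_n = 1.02 rad/s, and ζ = 0.834/(2ω_n) = 0.409.
The damped frequency ω_d = ω_n√(1−ζ²) = 0.931 rad/s. Then t_p = π/ω_d = 3.38 s.

t_p ≈ 3.38 s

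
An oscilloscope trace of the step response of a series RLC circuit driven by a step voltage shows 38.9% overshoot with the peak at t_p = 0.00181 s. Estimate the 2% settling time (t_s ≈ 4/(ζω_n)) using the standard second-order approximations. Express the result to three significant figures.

ζ from %OS: ζ = |ln 0.389|/√(π²+ln²0.389) = 0.288.
t_p = π/ω_d ⇒ ω_d = 1740 rad/s; then ω_n = ω_d/√(1−ζ²) = 1810 rad/s.
t_s ≈ 4/(ζω_n) = 4/(0.288·1810) = 0.00767 s.

t_s ≈ 0.00767 s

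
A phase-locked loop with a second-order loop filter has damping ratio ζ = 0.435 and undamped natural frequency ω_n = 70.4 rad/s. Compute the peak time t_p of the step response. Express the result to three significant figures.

The damped frequency is ω_d = ω_n√(1−ζ²) = 70.4·√(1−0.189) = 63.4 rad/s.
Peak time t_p = π/ω_d = π/63.4 = 0.0496 s.

t_p ≈ 0.0496 s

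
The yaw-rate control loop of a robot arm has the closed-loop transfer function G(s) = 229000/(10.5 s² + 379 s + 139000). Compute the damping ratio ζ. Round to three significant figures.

ζ ≈ 0.157

Dividing through by 10.5: denominator becomes s² + 36.10 s + 13240.
So ω_n = √13240 = 115 rad/s and ζ = 36.10/(2·115) = 0.157.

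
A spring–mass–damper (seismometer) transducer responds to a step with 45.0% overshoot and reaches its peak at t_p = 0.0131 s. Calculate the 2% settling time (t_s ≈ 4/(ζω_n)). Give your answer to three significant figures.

ζ from %OS: ζ = |ln 0.450|/√(π²+ln²0.450) = 0.246.
From t_p = π/ω_d, ω_d = π/0.0131 = 240 rad/s, so ω_n = ω_d/√(1−ζ²) = 247 rad/s.
t_s ≈ 4/(ζω_n) = 4/(0.246·247) = 0.0656 s.

t_s ≈ 0.0656 s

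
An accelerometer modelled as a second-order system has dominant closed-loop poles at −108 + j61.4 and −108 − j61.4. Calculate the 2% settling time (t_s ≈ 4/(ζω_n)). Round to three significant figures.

t_s ≈ 0.0370 s

For poles at −σ ± jω_d, ζω_n = σ = 108, so t_s ≈ 4/σ = 0.0370 s.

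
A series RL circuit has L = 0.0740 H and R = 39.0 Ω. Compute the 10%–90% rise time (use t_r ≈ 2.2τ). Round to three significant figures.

τ = L/R = 0.0740/39.0 = 0.00190 s.
t_r ≈ 2.2τ = 0.00417 s.

t_r ≈ 0.00417 s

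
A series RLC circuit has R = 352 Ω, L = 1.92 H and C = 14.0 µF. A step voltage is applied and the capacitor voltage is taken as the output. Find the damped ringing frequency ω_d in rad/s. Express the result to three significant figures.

For a series RLC circuit (capacitor voltage as output), ω_n = 1/√(LC) = 1/√(1.92 H · 14.0 µF) = 193 rad/s.
ζ = (R/2)·√(C/L) = (352/2)·√(14.0 µF/1.92 H) = 0.475.
The damped frequency ω_d = ω_n√(1−ζ²) = 170 rad/s.

ω_d ≈ 170 rad/s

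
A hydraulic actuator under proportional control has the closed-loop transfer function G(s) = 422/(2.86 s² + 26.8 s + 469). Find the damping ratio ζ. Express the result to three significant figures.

Dividing through by 2.86: denominator becomes s² + 9.371 s + 164.0.
So ω_n = √164.0 = 12.8 rad/s and ζ = 9.371/(2·12.8) = 0.366.

ζ ≈ 0.366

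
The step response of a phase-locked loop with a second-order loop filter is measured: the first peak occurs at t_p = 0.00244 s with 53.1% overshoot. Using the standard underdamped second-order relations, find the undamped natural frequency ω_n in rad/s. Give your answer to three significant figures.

ω_n ≈ 1310 rad/s

The overshoot fixes ζ = −ln(OS)/√(π²+ln²(OS)) = 0.198.
From t_p = π/ω_d, ω_d = π/0.00244 = 1290 rad/s, so ω_n = ω_d/√(1−ζ²) = 1310 rad/s.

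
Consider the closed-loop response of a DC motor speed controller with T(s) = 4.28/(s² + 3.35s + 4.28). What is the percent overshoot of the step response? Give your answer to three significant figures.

ω_n = √4.28 = 2.07 rad/s; ζ = 3.35/(2·2.07) = 0.810.
%OS = 100·exp(−πζ/√(1−ζ²)) = 1.31%.

%OS ≈ 1.31%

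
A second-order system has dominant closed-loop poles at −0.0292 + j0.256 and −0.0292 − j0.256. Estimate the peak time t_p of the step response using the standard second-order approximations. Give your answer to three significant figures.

t_p = π/ω_d with ω_d = 0.256 (the imaginary part), so t_p = 12.3 s.

t_p ≈ 12.3 s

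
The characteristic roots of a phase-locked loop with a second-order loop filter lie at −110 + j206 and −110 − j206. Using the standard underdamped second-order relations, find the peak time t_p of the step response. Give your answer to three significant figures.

t_p ≈ 0.0153 s

t_p = π/ω_d with ω_d = 206 (the imaginary part), so t_p = 0.0153 s.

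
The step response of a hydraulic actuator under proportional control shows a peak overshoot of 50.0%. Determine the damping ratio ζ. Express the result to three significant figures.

From %OS = 100·exp(−πζ/√(1−ζ²)), invert to get ζ = −ln(OS)/√(π² + ln²(OS)) with OS = 0.500.
−ln 0.500 = 0.6931, so ζ = 0.6931/√(π² + 0.4805) = 0.215.

ζ ≈ 0.215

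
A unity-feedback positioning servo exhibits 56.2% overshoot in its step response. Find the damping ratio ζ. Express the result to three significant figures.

Inverting the overshoot relation: ζ = |ln 0.562|/√(π² + ln²0.562) = 0.180.

ζ ≈ 0.180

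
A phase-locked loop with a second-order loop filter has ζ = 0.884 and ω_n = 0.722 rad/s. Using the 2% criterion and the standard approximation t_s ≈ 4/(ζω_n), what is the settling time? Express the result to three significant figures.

t_s ≈ 6.27 s

t_s ≈ 4/(ζω_n) = 4/(0.884 × 0.722) = 6.27 s.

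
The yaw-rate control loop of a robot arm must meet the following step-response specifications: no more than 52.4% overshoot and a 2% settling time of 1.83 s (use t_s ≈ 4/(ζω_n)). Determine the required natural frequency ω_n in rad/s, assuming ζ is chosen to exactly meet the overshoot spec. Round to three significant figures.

ω_n ≈ 10.8 rad/s

Inverting the overshoot relation: ζ = |ln 0.524|/√(π² + ln²0.524) = 0.201.
From t_s ≈ 4/(ζω_n): ω_n = 4/(ζ·t_s) = 4/(0.201·1.83) = 10.8 rad/s.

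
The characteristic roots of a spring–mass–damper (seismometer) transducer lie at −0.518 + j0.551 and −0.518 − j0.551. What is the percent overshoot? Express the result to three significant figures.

%OS ≈ 5.22%

|pole| = ω_n = √(0.518² + 0.551²) = 0.756 rad/s; ζ = cos θ = σ/ω_n = 0.685.
%OS = 100·exp(−πζ/√(1−ζ²)) = 5.22%.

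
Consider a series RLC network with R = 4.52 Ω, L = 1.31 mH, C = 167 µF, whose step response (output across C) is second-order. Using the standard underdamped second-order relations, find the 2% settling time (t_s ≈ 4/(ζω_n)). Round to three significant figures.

For a series RLC circuit (capacitor voltage as output), ω_n = 1/√(LC) = 1/√(1.31 mH · 167 µF) = 2140 rad/s.
ζ = (R/2)·√(C/L) = (4.52/2)·√(167 µF/1.31 mH) = 0.807.
t_s ≈ 4/(ζω_n) = 0.00232 s.

t_s ≈ 0.00232 s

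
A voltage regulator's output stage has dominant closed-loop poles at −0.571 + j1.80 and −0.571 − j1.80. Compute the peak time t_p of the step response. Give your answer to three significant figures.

t_p ≈ 1.75 s

t_p = π/ω_d with ω_d = 1.80 (the imaginary part), so t_p = 1.75 s.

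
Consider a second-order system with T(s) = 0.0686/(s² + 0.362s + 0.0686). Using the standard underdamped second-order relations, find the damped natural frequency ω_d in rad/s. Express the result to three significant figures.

ω_d ≈ 0.189 rad/s

Comparing the denominator to s² + 2ζω_n s + ω_n²: ω_n = √0.0686 = 0.262 rad/s, and 2ζω_n = 0.362 so ζ = 0.362/(2·0.262) = 0.691.
The damped frequency ω_d = ω_n√(1−ζ²) = 0.189 rad/s.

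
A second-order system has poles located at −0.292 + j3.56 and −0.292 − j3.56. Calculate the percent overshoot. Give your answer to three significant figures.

The poles are at −σ ± jω_d with σ = 0.292 and ω_d = 3.56, so ω_n = √(σ²+ω_d²) = 3.57 rad/s and ζ = σ/ω_n = 0.0817.
%OS = 100 e^{−πζ/√(1−ζ²)} with ζ = 0.0817 gives 77.3%.

%OS ≈ 77.3%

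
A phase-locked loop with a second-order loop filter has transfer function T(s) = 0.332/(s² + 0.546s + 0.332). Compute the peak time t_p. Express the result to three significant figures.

Matching coefficients with s² + 2ζω_n s + ω_n² gives ω_n² = 0.332 ⇒ ω_n = 0.576 rad/s, and ζ = 0.546/(2ω_n) = 0.474.
ω_d = ω_n√(1−ζ²) = 0.507 rad/s. Then t_p = π/ω_d = 6.19 s.

t_p ≈ 6.19 s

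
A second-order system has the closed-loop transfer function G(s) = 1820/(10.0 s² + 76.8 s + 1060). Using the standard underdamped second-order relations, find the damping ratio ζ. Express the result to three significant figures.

ζ ≈ 0.373

Dividing through by 10.0: denominator becomes s² + 7.680 s + 106.0.
So ω_n = √106.0 = 10.3 rad/s and ζ = 7.680/(2·10.3) = 0.373.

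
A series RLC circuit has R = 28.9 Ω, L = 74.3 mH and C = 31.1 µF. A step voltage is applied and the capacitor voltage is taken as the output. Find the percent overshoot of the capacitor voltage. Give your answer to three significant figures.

%OS ≈ 37.8%

For a series RLC circuit (capacitor voltage as output), ω_n = 1/√(LC) = 1/√(74.3 mH · 31.1 µF) = 658 rad/s.
ζ = (R/2)·√(C/L) = (28.9/2)·√(31.1 µF/74.3 mH) = 0.296.
Overshoot: exp(−π·0.296/√(1−0.296²)) = 0.378, i.e. 37.8%.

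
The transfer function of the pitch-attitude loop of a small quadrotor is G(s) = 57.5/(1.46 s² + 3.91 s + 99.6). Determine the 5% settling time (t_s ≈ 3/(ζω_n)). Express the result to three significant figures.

t_s ≈ 2.24 s

Dividing through by 1.46: denominator becomes s² + 2.678 s + 68.22.
So ω_n = √68.22 = 8.26 rad/s and ζ = 2.678/(2·8.26) = 0.162.
t_s ≈ 3/(ζω_n) = 2.24 s.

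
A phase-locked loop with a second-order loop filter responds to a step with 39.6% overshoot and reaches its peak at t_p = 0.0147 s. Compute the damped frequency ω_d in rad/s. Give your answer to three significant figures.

ω_d ≈ 214 rad/s

t_p = π/ω_d, so ω_d = π/0.0147 = 214 rad/s.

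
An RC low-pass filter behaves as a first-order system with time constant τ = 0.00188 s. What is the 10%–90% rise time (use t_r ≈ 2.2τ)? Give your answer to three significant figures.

t_r ≈ 2.2τ = 0.00414 s.

t_r ≈ 0.00414 s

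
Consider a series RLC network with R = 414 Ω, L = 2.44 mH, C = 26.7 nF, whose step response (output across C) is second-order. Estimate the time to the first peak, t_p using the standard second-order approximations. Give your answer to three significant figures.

For a series RLC circuit (capacitor voltage as output), ω_n = 1/√(LC) = 1/√(2.44 mH · 26.7 nF) = 124000 rad/s.
ζ = (R/2)·√(C/L) = (414/2)·√(26.7 nF/2.44 mH) = 0.685.
The damped frequency ω_d = ω_n√(1−ζ²) = 90300 rad/s. t_p = π/ω_d = 0.0000348 s.

t_p ≈ 0.0000348 s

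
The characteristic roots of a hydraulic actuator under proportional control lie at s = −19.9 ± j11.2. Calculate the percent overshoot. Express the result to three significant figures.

|pole| = ω_n = √(19.9² + 11.2²) = 22.8 rad/s; ζ = cos θ = σ/ω_n = 0.871.
%OS = 100·exp(−πζ/√(1−ζ²)) = 0.377%.

%OS ≈ 0.377%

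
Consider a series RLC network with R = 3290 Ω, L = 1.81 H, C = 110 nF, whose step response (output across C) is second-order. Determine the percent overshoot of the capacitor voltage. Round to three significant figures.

For a series RLC circuit (capacitor voltage as output), ω_n = 1/√(LC) = 1/√(1.81 H · 110 nF) = 2240 rad/s.
ζ = (R/2)·√(C/L) = (3290/2)·√(110 nF/1.81 H) = 0.406.
%OS = 100·exp(−πζ/√(1−ζ²)) = 24.8%.

%OS ≈ 24.8%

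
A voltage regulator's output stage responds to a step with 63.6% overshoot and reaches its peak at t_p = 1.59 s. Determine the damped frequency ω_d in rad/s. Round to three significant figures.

t_p = π/ω_d, so ω_d = π/1.59 = 1.98 rad/s.

ω_d ≈ 1.98 rad/s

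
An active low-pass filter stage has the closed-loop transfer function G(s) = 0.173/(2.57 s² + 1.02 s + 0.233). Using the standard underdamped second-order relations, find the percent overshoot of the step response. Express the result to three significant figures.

Dividing through by 2.57: denominator becomes s² + 0.3969 s + 0.09066.
So ω_n = √0.09066 = 0.301 rad/s and ζ = 0.3969/(2·0.301) = 0.659.
%OS = 100·exp(−πζ/√(1−ζ²)) = 6.37%.

%OS ≈ 6.37%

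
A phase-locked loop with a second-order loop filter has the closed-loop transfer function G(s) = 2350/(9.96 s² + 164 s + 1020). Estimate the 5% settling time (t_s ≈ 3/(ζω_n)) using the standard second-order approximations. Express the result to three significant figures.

t_s ≈ 0.364 s

Dividing through by 9.96: denominator becomes s² + 16.47 s + 102.4.
So ω_n = √102.4 = 10.1 rad/s and ζ = 16.47/(2·10.1) = 0.814.
t_s ≈ 3/(ζω_n) = 0.364 s.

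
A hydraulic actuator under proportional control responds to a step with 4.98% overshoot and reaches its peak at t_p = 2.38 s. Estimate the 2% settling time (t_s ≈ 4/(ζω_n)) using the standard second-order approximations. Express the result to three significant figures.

t_s ≈ 3.17 s

ζ from %OS: ζ = |ln 0.0498|/√(π²+ln²0.0498) = 0.691.
t_p = π/ω_d ⇒ ω_d = 1.32 rad/s; then ω_n = ω_d/√(1−ζ²) = 1.83 rad/s.
t_s ≈ 4/(ζω_n) = 4/(0.691·1.83) = 3.17 s.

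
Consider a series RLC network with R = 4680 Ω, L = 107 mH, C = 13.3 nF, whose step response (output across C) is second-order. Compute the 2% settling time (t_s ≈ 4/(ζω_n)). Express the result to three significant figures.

For a series RLC circuit (capacitor voltage as output), ω_n = 1/√(LC) = 1/√(107 mH · 13.3 nF) = 26500 rad/s.
ζ = (R/2)·√(C/L) = (4680/2)·√(13.3 nF/107 mH) = 0.825.
t_s ≈ 4/(ζω_n) = 0.000183 s.

t_s ≈ 0.000183 s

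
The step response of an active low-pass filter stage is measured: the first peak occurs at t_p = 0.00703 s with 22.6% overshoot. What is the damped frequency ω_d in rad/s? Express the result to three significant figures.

ω_d ≈ 447 rad/s

t_p = π/ω_d, so ω_d = π/0.00703 = 447 rad/s.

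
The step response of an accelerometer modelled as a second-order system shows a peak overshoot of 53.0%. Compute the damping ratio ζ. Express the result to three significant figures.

ζ ≈ 0.198

Inverting the overshoot relation: ζ = |ln 0.530|/√(π² + ln²0.530) = 0.198.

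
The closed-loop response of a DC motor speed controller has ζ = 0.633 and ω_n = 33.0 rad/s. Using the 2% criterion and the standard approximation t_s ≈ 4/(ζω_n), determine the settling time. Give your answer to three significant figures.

t_s ≈ 0.191 s

t_s ≈ 4/(ζω_n) = 4/(0.633 × 33.0) = 0.191 s.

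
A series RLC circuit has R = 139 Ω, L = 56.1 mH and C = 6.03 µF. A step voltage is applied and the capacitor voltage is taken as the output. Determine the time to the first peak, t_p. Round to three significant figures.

For a series RLC circuit (capacitor voltage as output), ω_n = 1/√(LC) = 1/√(56.1 mH · 6.03 µF) = 1720 rad/s.
ζ = (R/2)·√(C/L) = (139/2)·√(6.03 µF/56.1 mH) = 0.721.
ω_d = ω_n√(1−ζ²) = 1190 rad/s. t_p = π/ω_d = 0.00264 s.

t_p ≈ 0.00264 s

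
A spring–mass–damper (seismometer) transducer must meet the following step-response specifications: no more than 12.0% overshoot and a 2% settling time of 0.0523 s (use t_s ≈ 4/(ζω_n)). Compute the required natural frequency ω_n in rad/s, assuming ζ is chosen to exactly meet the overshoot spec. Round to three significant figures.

ζ = −ln(OS)/√(π² + (ln OS)²). With OS = 0.120, ln OS = −2.120 and ζ = 2.120/3.790 = 0.559.
Then ω_n = 4/(ζ t_s) = 4/(0.559 × 0.0523) = 137 rad/s.

ω_n ≈ 137 rad/s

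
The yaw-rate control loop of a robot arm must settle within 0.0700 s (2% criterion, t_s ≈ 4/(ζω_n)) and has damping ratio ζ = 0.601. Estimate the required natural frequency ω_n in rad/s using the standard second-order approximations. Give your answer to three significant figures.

Rearranging t_s ≈ 4/(ζω_n) gives ω_n = 4/(ζ·t_s) = 4/(0.601 × 0.0700) = 95.1 rad/s.

ω_n ≈ 95.1 rad/s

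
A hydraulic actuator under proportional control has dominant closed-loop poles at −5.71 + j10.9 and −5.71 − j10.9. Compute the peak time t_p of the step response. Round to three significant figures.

t_p ≈ 0.288 s

t_p = π/ω_d with ω_d = 10.9 (the imaginary part), so t_p = 0.288 s.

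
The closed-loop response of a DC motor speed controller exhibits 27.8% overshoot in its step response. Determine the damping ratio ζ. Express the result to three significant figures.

ζ ≈ 0.377

Inverting the overshoot relation: ζ = |ln 0.278|/√(π² + ln²0.278) = 0.377.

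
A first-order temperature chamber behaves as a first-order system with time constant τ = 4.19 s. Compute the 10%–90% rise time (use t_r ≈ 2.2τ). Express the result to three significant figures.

t_r ≈ 2.2τ = 9.22 s.

t_r ≈ 9.22 s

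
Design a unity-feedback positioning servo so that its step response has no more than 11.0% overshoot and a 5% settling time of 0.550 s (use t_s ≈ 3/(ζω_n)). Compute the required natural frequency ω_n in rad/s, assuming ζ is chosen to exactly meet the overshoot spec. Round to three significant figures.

ω_n ≈ 9.49 rad/s

Inverting the overshoot relation: ζ = |ln 0.110|/√(π² + ln²0.110) = 0.575.
From t_s ≈ 3/(ζω_n): ω_n = 3/(ζ·t_s) = 3/(0.575·0.550) = 9.49 rad/s.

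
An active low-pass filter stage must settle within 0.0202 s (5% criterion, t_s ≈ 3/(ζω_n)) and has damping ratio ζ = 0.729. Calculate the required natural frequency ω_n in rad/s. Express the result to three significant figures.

Rearranging t_s ≈ 3/(ζω_n) gives ω_n = 3/(ζ·t_s) = 3/(0.729 × 0.0202) = 204 rad/s.

ω_n ≈ 204 rad/s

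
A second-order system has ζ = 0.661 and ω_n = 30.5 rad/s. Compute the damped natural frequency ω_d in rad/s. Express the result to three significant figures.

ω_d = ω_n√(1−ζ²) = 30.5·√0.563 = 22.9 rad/s.

ω_d ≈ 22.9 rad/s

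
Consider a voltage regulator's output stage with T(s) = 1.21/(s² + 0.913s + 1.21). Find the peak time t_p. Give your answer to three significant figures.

Comparing the denominator to s² + 2ζω_n s + ω_n²: ω_n = √1.21 = 1.10 rad/s, and 2ζω_n = 0.913 so ζ = 0.913/(2·1.10) = 0.415.
The damped frequency ω_d = ω_n√(1−ζ²) = 1.00 rad/s. Then t_p = π/ω_d = 3.14 s.

t_p ≈ 3.14 s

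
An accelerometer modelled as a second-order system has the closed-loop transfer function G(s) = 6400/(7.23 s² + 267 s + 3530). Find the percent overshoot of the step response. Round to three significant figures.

%OS ≈ 0.840%

Dividing through by 7.23: denominator becomes s² + 36.93 s + 488.2.
So ω_n = √488.2 = 22.1 rad/s and ζ = 36.93/(2·22.1) = 0.836.
%OS = 100 e^{−πζ/√(1−ζ²)} with ζ = 0.836 gives 0.840%.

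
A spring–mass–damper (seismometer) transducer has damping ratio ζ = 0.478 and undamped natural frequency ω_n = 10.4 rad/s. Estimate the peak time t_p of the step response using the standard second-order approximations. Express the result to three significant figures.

t_p ≈ 0.344 s

The damped frequency is ω_d = ω_n√(1−ζ²) = 10.4·√(1−0.228) = 9.13 rad/s.
Peak time t_p = π/ω_d = π/9.13 = 0.344 s.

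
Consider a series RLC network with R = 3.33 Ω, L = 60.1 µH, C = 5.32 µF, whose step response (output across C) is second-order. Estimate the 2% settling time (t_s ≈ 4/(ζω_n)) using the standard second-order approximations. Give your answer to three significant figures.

For a series RLC circuit (capacitor voltage as output), ω_n = 1/√(LC) = 1/√(60.1 µH · 5.32 µF) = 55900 rad/s.
ζ = (R/2)·√(C/L) = (3.33/2)·√(5.32 µF/60.1 µH) = 0.495.
t_s ≈ 4/(ζω_n) = 0.000144 s.

t_s ≈ 0.000144 s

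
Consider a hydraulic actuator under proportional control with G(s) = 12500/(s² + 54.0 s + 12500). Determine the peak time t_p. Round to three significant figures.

t_p ≈ 0.0290 s

Matching coefficients with s² + 2ζω_n s + ω_n² gives ω_n² = 12500 ⇒ ω_n = 112 rad/s, and ζ = 54.0/(2ω_n) = 0.241.
ω_d = 112·√(1 − 0.241²) = 108 rad/s. Then t_p = π/ω_d = 0.0290 s.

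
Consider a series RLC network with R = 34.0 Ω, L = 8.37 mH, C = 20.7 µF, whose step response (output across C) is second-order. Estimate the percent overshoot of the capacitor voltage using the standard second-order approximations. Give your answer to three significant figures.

%OS ≈ 0.692%

For a series RLC circuit (capacitor voltage as output), ω_n = 1/√(LC) = 1/√(8.37 mH · 20.7 µF) = 2400 rad/s.
ζ = (R/2)·√(C/L) = (34.0/2)·√(20.7 µF/8.37 mH) = 0.845.
%OS = 100·exp(−πζ/√(1−ζ²)) = 0.692%.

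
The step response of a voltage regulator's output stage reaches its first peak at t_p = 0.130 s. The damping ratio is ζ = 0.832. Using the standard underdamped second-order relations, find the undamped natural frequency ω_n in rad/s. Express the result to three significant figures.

ω_n ≈ 43.6 rad/s

Peak time t_p = π/ω_d, so ω_d = π/t_p = π/0.130 = 24.2 rad/s.
ω_n = ω_d/√(1−ζ²) = 24.2/√0.308 = 43.6 rad/s.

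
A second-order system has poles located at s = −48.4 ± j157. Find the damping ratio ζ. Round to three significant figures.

The poles are at −σ ± jω_d with σ = 48.4 and ω_d = 157, so ω_n = √(σ²+ω_d²) = 164 rad/s and ζ = σ/ω_n = 0.295.

ζ ≈ 0.295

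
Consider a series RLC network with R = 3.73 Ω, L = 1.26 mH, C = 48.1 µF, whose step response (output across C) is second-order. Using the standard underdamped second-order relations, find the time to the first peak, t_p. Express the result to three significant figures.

t_p ≈ 0.000831 s

For a series RLC circuit (capacitor voltage as output), ω_n = 1/√(LC) = 1/√(1.26 mH · 48.1 µF) = 4060 rad/s.
ζ = (R/2)·√(C/L) = (3.73/2)·√(48.1 µF/1.26 mH) = 0.364.
ω_d = 4060·√(1 − 0.364²) = 3780 rad/s. t_p = π/ω_d = 0.000831 s.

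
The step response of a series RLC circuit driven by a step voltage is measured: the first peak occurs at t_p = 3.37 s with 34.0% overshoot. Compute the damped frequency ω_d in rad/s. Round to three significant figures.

t_p = π/ω_d, so ω_d = π/3.37 = 0.932 rad/s.

ω_d ≈ 0.932 rad/s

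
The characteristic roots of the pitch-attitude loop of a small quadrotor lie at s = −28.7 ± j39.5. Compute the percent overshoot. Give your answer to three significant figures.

|pole| = ω_n = √(28.7² + 39.5²) = 48.8 rad/s; ζ = cos θ = σ/ω_n = 0.588.
%OS = 100 e^{−πζ/√(1−ζ²)} with ζ = 0.588 gives 10.2%.

%OS ≈ 10.2%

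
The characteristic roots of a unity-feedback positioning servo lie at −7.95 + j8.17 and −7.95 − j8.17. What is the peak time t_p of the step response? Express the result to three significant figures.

t_p = π/ω_d with ω_d = 8.17 (the imaginary part), so t_p = 0.385 s.

t_p ≈ 0.385 s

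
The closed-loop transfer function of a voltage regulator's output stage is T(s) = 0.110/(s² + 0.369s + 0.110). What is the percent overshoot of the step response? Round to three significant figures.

%OS ≈ 12.2%

Matching coefficients with s² + 2ζω_n s + ω_n² gives ω_n² = 0.110 ⇒ ω_n = 0.332 rad/s, and ζ = 0.369/(2ω_n) = 0.556.
%OS = 100 e^{−πζ/√(1−ζ²)} with ζ = 0.556 gives 12.2%.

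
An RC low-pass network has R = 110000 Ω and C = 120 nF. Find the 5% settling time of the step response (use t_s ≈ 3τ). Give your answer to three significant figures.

τ = RC = 110000 × 120 nF = 0.0132 s.
t_s ≈ 3τ = 0.0396 s.

t_s ≈ 0.0396 s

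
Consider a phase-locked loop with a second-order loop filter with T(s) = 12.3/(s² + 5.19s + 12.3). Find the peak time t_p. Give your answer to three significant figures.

t_p ≈ 1.33 s

Matching coefficients with s² + 2ζω_n s + ω_n² gives ω_n² = 12.3 ⇒ ω_n = 3.51 rad/s, and ζ = 5.19/(2ω_n) = 0.740.
ω_d = 3.51·√(1 − 0.740²) = 2.36 rad/s. Then t_p = π/ω_d = 1.33 s.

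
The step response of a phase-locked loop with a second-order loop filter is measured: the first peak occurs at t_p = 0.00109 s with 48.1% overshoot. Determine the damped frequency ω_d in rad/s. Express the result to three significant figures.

t_p = π/ω_d, so ω_d = π/0.00109 = 2880 rad/s.

ω_d ≈ 2880 rad/s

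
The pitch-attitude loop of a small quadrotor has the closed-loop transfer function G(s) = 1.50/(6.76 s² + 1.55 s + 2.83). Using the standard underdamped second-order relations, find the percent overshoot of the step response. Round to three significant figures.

Dividing through by 6.76: denominator becomes s² + 0.2293 s + 0.4186.
So ω_n = √0.4186 = 0.647 rad/s and ζ = 0.2293/(2·0.647) = 0.177.
%OS = 100·exp(−πζ/√(1−ζ²)) = 56.8%.

%OS ≈ 56.8%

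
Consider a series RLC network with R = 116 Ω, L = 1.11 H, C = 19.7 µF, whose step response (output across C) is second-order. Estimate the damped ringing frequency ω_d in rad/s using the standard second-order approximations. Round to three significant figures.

For a series RLC circuit (capacitor voltage as output), ω_n = 1/√(LC) = 1/√(1.11 H · 19.7 µF) = 214 rad/s.
ζ = (R/2)·√(C/L) = (116/2)·√(19.7 µF/1.11 H) = 0.244.
ω_d = 214·√(1 − 0.244²) = 207 rad/s.

ω_d ≈ 207 rad/s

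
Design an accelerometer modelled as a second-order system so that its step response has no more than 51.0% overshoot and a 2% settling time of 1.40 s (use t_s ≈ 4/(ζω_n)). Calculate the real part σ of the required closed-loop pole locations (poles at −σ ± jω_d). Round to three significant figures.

The settling-time spec alone fixes σ = ζω_n = 4/t_s = 4/1.40 = 2.86.
(Overshoot then fixes ζ = 0.210 and hence ω_d = σ·√(1−ζ²)/ζ = 13.3 rad/s.)

σ ≈ 2.86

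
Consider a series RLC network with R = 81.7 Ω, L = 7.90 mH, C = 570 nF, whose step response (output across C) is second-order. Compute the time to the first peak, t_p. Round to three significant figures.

t_p ≈ 0.000225 s

For a series RLC circuit (capacitor voltage as output), ω_n = 1/√(LC) = 1/√(7.90 mH · 570 nF) = 14900 rad/s.
ζ = (R/2)·√(C/L) = (81.7/2)·√(570 nF/7.90 mH) = 0.347.
ω_d = ω_n√(1−ζ²) = 14000 rad/s. t_p = π/ω_d = 0.000225 s.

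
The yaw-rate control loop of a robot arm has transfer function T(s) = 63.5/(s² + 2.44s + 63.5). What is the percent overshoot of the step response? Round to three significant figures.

Matching coefficients with s² + 2ζω_n s + ω_n² gives ω_n² = 63.5 ⇒ ω_n = 7.97 rad/s, and ζ = 2.44/(2ω_n) = 0.153.
Overshoot: exp(−π·0.153/√(1−0.153²)) = 0.615, i.e. 61.5%.

%OS ≈ 61.5%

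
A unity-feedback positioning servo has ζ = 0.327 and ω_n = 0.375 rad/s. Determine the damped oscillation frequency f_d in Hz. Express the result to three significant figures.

ω_d = ω_n√(1−ζ²) = 0.375·√0.893 = 0.354 rad/s.
f_d = ω_d/(2π) = 0.0564 Hz.

f_d ≈ 0.0564 Hz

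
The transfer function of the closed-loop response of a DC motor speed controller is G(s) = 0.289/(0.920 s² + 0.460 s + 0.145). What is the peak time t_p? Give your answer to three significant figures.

Dividing through by 0.920: denominator becomes s² + 0.5000 s + 0.1576.
So ω_n = √0.1576 = 0.397 rad/s and ζ = 0.5000/(2·0.397) = 0.630.
ω_d = 0.397·√(1 − 0.630²) = 0.308 rad/s. t_p = π/ω_d = 10.2 s.

t_p ≈ 10.2 s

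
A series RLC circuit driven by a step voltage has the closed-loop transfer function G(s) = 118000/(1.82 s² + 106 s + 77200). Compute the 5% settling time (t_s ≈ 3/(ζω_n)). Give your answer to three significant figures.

t_s ≈ 0.103 s

Dividing through by 1.82: denominator becomes s² + 58.24 s + 42420.
So ω_n = √42420 = 206 rad/s and ζ = 58.24/(2·206) = 0.141.
t_s ≈ 3/(ζω_n) = 0.103 s.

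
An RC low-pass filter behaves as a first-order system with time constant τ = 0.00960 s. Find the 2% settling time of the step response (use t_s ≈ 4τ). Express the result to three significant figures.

t_s ≈ 4τ = 0.0384 s.

t_s ≈ 0.0384 s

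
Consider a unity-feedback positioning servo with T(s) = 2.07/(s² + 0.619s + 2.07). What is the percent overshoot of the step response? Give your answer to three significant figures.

Comparing the denominator to s² + 2ζω_n s + ω_n²: ω_n = √2.07 = 1.44 rad/s, and 2ζω_n = 0.619 so ζ = 0.619/(2·1.44) = 0.215.
%OS = 100 e^{−πζ/√(1−ζ²)} with ζ = 0.215 gives 50.1%.

%OS ≈ 50.1%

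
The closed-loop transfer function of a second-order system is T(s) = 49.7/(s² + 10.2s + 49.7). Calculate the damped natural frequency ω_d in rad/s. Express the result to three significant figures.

ω_n = √49.7 = 7.05 rad/s; ζ = 10.2/(2·7.05) = 0.723.
ω_d = 7.05·√(1 − 0.723²) = 4.87 rad/s.

ω_d ≈ 4.87 rad/s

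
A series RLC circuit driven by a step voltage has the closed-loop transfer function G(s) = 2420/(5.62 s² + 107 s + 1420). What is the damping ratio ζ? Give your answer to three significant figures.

ζ ≈ 0.599

Dividing through by 5.62: denominator becomes s² + 19.04 s + 252.7.
So ω_n = √252.7 = 15.9 rad/s and ζ = 19.04/(2·15.9) = 0.599.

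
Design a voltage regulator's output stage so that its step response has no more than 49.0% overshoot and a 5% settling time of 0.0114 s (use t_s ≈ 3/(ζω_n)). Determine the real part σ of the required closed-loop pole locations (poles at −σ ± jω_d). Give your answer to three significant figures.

σ ≈ 263

The settling-time spec alone fixes σ = ζω_n = 3/t_s = 3/0.0114 = 263.
(Overshoot then fixes ζ = 0.221 and hence ω_d = σ·√(1−ζ²)/ζ = 1160 rad/s.)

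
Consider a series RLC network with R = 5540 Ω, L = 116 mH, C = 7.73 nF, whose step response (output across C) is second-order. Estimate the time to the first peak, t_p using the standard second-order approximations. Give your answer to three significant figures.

For a series RLC circuit (capacitor voltage as output), ω_n = 1/√(LC) = 1/√(116 mH · 7.73 nF) = 33400 rad/s.
ζ = (R/2)·√(C/L) = (5540/2)·√(7.73 nF/116 mH) = 0.715.
ω_d = 33400·√(1 − 0.715²) = 23300 rad/s. t_p = π/ω_d = 0.000135 s.

t_p ≈ 0.000135 s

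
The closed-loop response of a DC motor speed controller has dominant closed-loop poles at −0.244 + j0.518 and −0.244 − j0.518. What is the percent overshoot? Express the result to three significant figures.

With σ = 0.244, ω_d = 0.518: ω_n = √(σ²+ω_d²) = 0.573 rad/s, ζ = σ/ω_n = 0.426.
%OS = 100·exp(−πζ/√(1−ζ²)) = 22.8%.

%OS ≈ 22.8%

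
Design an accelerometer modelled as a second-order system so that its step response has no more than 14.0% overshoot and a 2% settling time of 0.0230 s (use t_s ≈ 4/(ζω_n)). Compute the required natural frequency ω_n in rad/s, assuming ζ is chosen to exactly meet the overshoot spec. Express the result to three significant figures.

ω_n ≈ 328 rad/s

Inverting the overshoot relation: ζ = |ln 0.140|/√(π² + ln²0.140) = 0.531.
From t_s ≈ 4/(ζω_n): ω_n = 4/(ζ·t_s) = 4/(0.531·0.0230) = 328 rad/s.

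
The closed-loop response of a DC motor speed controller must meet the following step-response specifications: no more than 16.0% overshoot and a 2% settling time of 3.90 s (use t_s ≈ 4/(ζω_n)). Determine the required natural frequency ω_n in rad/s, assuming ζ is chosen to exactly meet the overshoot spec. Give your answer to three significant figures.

ω_n ≈ 2.04 rad/s

ζ = −ln(OS)/√(π² + (ln OS)²). With OS = 0.160, ln OS = −1.833 and ζ = 1.833/3.637 = 0.504.
From t_s ≈ 4/(ζω_n): ω_n = 4/(ζ·t_s) = 4/(0.504·3.90) = 2.04 rad/s.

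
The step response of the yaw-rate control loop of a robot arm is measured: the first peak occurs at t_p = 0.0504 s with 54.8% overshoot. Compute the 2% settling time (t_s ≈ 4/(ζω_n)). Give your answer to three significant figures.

The overshoot fixes ζ = −ln(OS)/√(π²+ln²(OS)) = 0.188.
From t_p = π/ω_d, ω_d = π/0.0504 = 62.3 rad/s, so ω_n = ω_d/√(1−ζ²) = 63.5 rad/s.
t_s ≈ 4/(ζω_n) = 4/(0.188·63.5) = 0.335 s.

t_s ≈ 0.335 s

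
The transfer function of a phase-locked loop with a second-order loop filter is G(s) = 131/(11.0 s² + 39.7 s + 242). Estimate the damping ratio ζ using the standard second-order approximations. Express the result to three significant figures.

ζ ≈ 0.385

Dividing through by 11.0: denominator becomes s² + 3.609 s + 22.00.
So ω_n = √22.00 = 4.69 rad/s and ζ = 3.609/(2·4.69) = 0.385.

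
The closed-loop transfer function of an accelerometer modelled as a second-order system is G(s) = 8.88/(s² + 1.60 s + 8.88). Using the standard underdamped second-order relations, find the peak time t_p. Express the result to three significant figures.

t_p ≈ 1.09 s

Matching coefficients with s² + 2ζω_n s + ω_n² gives ω_n² = 8.88 ⇒ ω_n = 2.98 rad/s, and ζ = 1.60/(2ω_n) = 0.268.
ω_d = ω_n√(1−ζ²) = 2.87 rad/s. Then t_p = π/ω_d = 1.09 s.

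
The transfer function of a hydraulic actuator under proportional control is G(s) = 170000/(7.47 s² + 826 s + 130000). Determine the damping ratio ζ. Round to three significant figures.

ζ ≈ 0.419

Dividing through by 7.47: denominator becomes s² + 110.6 s + 17400.
So ω_n = √17400 = 132 rad/s and ζ = 110.6/(2·132) = 0.419.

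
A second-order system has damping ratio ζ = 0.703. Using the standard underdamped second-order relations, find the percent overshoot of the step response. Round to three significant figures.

%OS ≈ 4.48%

For an underdamped second-order system, %OS = 100·exp(−πζ/√(1−ζ²)).
πζ/√(1−ζ²) = π·0.703/√(1−0.494) = 3.105, so %OS = 100·e^(−3.105) = 4.48%.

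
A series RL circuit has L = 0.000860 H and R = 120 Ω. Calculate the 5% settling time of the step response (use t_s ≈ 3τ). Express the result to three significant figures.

t_s ≈ 0.0000215 s

τ = L/R = 0.000860/120 = 0.00000717 s.
t_s ≈ 3τ = 0.0000215 s.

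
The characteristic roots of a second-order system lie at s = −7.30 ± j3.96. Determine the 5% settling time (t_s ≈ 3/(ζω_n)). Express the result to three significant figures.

t_s ≈ 0.411 s

For poles at −σ ± jω_d, ζω_n = σ = 7.30, so t_s ≈ 3/σ = 0.411 s.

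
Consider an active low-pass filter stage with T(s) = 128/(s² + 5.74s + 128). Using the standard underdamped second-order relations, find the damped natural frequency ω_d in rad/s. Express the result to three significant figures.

ω_d ≈ 10.9 rad/s

Matching coefficients with s² + 2ζω_n s + ω_n² gives ω_n² = 128 ⇒ ω_n = 11.3 rad/s, and ζ = 5.74/(2ω_n) = 0.254.
The damped frequency ω_d = ω_n√(1−ζ²) = 10.9 rad/s.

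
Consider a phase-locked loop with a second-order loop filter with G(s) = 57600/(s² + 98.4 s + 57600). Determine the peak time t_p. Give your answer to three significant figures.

Comparing the denominator to s² + 2ζω_n s + ω_n²: ω_n = √57600 = 240 rad/s, and 2ζω_n = 98.4 so ζ = 98.4/(2·240) = 0.205.
ω_d = 240·√(1 − 0.205²) = 235 rad/s. Then t_p = π/ω_d = 0.0134 s.

t_p ≈ 0.0134 s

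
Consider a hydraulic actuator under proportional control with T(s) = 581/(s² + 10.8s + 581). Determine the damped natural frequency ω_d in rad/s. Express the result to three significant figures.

ω_d ≈ 23.5 rad/s

ω_n = √581 = 24.1 rad/s; ζ = 10.8/(2·24.1) = 0.224.
ω_d = 24.1·√(1 − 0.224²) = 23.5 rad/s.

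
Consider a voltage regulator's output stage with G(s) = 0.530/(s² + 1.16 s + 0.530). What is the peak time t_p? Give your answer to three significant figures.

t_p ≈ 7.14 s

Comparing the denominator to s² + 2ζω_n s + ω_n²: ω_n = √0.530 = 0.728 rad/s, and 2ζω_n = 1.16 so ζ = 1.16/(2·0.728) = 0.797.
ω_d = 0.728·√(1 − 0.797²) = 0.440 rad/s. Then t_p = π/ω_d = 7.14 s.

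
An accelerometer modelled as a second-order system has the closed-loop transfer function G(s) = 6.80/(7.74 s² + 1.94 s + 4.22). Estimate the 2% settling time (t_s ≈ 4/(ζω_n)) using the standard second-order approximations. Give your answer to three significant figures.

t_s ≈ 31.9 s

Dividing through by 7.74: denominator becomes s² + 0.2506 s + 0.5452.
So ω_n = √0.5452 = 0.738 rad/s and ζ = 0.2506/(2·0.738) = 0.170.
t_s ≈ 4/(ζω_n) = 31.9 s.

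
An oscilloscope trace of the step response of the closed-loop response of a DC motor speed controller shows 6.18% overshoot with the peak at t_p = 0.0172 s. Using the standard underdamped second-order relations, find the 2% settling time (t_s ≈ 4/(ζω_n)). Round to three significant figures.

t_s ≈ 0.0247 s

ζ from %OS: ζ = |ln 0.0618|/√(π²+ln²0.0618) = 0.663.
t_p = π/ω_d ⇒ ω_d = 183 rad/s; then ω_n = ω_d/√(1−ζ²) = 244 rad/s.
t_s ≈ 4/(ζω_n) = 4/(0.663·244) = 0.0247 s.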